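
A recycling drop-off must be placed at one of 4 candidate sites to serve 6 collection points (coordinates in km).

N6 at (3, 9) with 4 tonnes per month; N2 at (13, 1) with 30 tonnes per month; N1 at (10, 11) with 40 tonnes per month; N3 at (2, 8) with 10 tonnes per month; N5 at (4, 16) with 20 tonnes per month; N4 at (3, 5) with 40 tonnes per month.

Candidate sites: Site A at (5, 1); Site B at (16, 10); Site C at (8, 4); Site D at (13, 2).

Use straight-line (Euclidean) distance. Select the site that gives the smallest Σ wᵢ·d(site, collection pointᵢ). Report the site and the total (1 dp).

Site C, total 1023.5 km

Total weighted distance at each candidate:
  Site A (5, 1): total = 1275.9
  Site B (16, 10): total = 1547.0
  Site C (8, 4): total = 1023.5
  Site D (13, 2): total = 1334.1
Minimum is at Site C with total 1023.5 km.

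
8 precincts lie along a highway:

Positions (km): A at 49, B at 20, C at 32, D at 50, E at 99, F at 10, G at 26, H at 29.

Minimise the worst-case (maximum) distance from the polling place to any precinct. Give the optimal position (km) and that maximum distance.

The 1-center on a line is the midpoint of the two extreme points: leftmost at 10, rightmost at 99.
Optimal location = (10 + 99)/2 = 54.5; maximum distance = (99 − 10)/2 = 44.5.

location 54.5, max distance 44.5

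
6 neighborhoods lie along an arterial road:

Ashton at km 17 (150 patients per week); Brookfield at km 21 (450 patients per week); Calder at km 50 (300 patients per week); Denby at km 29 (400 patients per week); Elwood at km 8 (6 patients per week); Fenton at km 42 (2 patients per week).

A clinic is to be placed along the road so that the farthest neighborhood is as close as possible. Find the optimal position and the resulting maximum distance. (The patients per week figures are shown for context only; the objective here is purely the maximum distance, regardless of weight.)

The 1-center on a line is the midpoint of the two extreme points: leftmost at 8, rightmost at 50.
Optimal location = (8 + 50)/2 = 29; maximum distance = (50 − 8)/2 = 21.

location 29, max distance 21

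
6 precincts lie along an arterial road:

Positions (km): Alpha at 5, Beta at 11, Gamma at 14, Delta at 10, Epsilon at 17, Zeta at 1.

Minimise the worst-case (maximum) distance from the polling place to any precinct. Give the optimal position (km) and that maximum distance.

The 1-center on a line is the midpoint of the two extreme points: leftmost at 1, rightmost at 17.
Optimal location = (1 + 17)/2 = 9; maximum distance = (17 − 1)/2 = 8.

location 9, max distance 8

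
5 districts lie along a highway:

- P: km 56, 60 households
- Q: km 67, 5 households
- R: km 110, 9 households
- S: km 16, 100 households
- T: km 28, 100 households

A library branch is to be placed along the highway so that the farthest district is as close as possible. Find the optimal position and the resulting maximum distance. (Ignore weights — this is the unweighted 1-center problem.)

The 1-center on a line is the midpoint of the two extreme points: leftmost at 16, rightmost at 110.
Optimal location = (16 + 110)/2 = 63; maximum distance = (110 − 16)/2 = 47.

location 63, max distance 47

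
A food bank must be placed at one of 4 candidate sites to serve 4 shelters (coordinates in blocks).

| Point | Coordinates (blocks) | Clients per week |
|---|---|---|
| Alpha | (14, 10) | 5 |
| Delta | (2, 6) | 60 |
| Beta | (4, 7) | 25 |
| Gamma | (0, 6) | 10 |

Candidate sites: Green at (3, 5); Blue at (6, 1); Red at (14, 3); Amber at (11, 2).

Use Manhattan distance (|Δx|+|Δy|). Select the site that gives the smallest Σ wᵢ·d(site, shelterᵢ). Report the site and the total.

Total weighted distance at each candidate:
  Green (3, 5): total = 315
  Blue (6, 1): total = 935
  Red (14, 3): total = 1455
  Amber (11, 2): total = 1285
Minimum is at Green with total 315 blocks.

Green, total 315 blocks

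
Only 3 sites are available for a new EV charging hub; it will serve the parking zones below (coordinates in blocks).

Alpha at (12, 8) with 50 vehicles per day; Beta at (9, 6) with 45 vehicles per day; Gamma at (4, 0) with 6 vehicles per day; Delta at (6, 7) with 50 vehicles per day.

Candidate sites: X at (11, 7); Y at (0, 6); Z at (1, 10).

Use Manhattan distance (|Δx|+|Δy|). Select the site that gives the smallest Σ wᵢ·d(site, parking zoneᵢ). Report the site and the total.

Total weighted distance at each candidate:
  X (11, 7): total = 569
  Y (0, 6): total = 1515
  Z (1, 10): total = 1668
Minimum is at X with total 569 blocks.

X, total 569 blocks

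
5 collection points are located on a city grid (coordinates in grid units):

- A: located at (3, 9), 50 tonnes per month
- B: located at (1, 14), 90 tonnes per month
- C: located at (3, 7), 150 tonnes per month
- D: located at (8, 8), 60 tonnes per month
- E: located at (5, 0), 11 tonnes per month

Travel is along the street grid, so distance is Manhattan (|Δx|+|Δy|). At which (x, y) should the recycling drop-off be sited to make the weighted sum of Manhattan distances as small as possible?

(3, 8)

Manhattan distance separates: Σwᵢ(|x−xᵢ|+|y−yᵢ|) = Σwᵢ|x−xᵢ| + Σwᵢ|y−yᵢ|, so x and y are optimised independently as 1-D weighted medians.
Total weight W = 361; half = 180.5.
x-coordinate, sorted with cumulative weight:
  x=1 (B, w=90) cum 90
  x=3 (A, w=50) cum 140
  x=3 (C, w=150) cum 290  ← median
  x=5 (E, w=11) cum 301
  x=8 (D, w=60) cum 361
⇒ x* = 3
y-coordinate, sorted with cumulative weight:
  y=0 (E, w=11) cum 11
  y=7 (C, w=150) cum 161
  y=8 (D, w=60) cum 221  ← median
  y=9 (A, w=50) cum 271
  y=14 (B, w=90) cum 361
⇒ y* = 8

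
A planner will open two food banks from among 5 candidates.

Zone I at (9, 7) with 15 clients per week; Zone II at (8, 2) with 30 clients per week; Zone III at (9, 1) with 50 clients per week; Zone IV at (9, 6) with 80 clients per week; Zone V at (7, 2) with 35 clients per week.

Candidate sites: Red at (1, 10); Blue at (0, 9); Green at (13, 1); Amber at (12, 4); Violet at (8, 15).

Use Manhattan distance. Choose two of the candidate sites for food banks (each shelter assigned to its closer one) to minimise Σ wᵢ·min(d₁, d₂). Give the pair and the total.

{Green, Amber}, total 1115

Evaluate every pair (each demand assigned to the nearer of the two):
  {Green, Amber}: total = 1115
  {Red, Amber}: total = 1215
  {Blue, Amber}: total = 1215
  {Amber, Violet}: total = 1215
  {Green, Violet}: total = 1480
  {Red, Green}: total = 1495
  {Blue, Green}: total = 1495
  {Red, Violet}: total = 2565
  {Blue, Violet}: total = 2565
  {Red, Blue}: total = 2915
Best pair: {Green, Amber} with total 1115.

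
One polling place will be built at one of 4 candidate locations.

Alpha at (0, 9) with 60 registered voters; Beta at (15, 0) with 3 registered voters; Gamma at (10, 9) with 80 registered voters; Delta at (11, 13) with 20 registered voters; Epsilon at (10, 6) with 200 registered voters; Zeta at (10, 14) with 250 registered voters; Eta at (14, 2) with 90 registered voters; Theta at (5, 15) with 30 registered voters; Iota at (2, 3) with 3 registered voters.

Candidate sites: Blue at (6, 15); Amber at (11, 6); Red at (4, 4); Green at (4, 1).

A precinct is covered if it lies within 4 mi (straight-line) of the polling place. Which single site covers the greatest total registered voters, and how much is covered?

Amber, covering 280

Coverage radius r = 4 mi; a point is covered iff (Δx)²+(Δy)² ≤ 4² = 16.
  Blue (6, 15): covers {Theta} → 30
  Amber (11, 6): covers {Gamma, Epsilon} → 280
  Red (4, 4): covers {Iota} → 3
  Green (4, 1): covers {Iota} → 3
Maximum coverage at Amber: 280 registered voters.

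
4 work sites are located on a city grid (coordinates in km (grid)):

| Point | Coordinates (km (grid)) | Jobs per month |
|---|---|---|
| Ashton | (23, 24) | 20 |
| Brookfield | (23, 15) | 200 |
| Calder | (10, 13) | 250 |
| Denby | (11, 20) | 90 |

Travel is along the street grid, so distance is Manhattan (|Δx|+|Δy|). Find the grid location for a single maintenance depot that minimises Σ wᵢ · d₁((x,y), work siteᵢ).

(11, 15)

Manhattan distance separates: Σwᵢ(|x−xᵢ|+|y−yᵢ|) = Σwᵢ|x−xᵢ| + Σwᵢ|y−yᵢ|, so x and y are optimised independently as 1-D weighted medians.
Total weight W = 560; half = 280.
x-coordinate, sorted with cumulative weight:
  x=10 (Calder, w=250) cum 250
  x=11 (Denby, w=90) cum 340  ← median
  x=23 (Ashton, w=20) cum 360
  x=23 (Brookfield, w=200) cum 560
⇒ x* = 11
y-coordinate, sorted with cumulative weight:
  y=13 (Calder, w=250) cum 250
  y=15 (Brookfield, w=200) cum 450  ← median
  y=20 (Denby, w=90) cum 540
  y=24 (Ashton, w=20) cum 560
⇒ y* = 15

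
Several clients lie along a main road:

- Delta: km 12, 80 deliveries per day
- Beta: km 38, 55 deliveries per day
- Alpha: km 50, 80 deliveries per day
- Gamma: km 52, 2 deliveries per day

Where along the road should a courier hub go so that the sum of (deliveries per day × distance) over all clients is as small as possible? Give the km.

For a sum of weighted absolute distances on a line, the optimum is the weighted median (not the mean). Total weight W = 217; half-weight = 108.5.
Sort by position and accumulate weight:
  km 12 (Delta, w=80) → cum 80
  km 38 (Beta, w=55) → cum 135  ≥ 108.5 → median here
  km 50 (Alpha, w=80) → cum 215
  km 52 (Gamma, w=2) → cum 217
Optimal location: km 38.

x = 38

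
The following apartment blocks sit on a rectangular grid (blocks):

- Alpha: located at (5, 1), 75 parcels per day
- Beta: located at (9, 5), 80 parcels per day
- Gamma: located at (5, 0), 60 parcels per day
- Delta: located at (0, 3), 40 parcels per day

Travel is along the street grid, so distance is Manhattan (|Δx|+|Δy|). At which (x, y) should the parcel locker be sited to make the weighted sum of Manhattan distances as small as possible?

Manhattan distance separates: Σwᵢ(|x−xᵢ|+|y−yᵢ|) = Σwᵢ|x−xᵢ| + Σwᵢ|y−yᵢ|, so x and y are optimised independently as 1-D weighted medians.
Total weight W = 255; half = 127.5.
x-coordinate, sorted with cumulative weight:
  x=0 (Delta, w=40) cum 40
  x=5 (Alpha, w=75) cum 115
  x=5 (Gamma, w=60) cum 175  ← median
  x=9 (Beta, w=80) cum 255
⇒ x* = 5
y-coordinate, sorted with cumulative weight:
  y=0 (Gamma, w=60) cum 60
  y=1 (Alpha, w=75) cum 135  ← median
  y=3 (Delta, w=40) cum 175
  y=5 (Beta, w=80) cum 255
⇒ y* = 1

(5, 1)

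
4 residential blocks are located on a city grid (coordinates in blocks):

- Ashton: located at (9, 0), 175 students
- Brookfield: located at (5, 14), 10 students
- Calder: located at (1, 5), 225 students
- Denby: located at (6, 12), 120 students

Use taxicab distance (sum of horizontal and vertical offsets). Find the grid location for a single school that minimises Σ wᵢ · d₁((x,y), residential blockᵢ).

Manhattan distance separates: Σwᵢ(|x−xᵢ|+|y−yᵢ|) = Σwᵢ|x−xᵢ| + Σwᵢ|y−yᵢ|, so x and y are optimised independently as 1-D weighted medians.
Total weight W = 530; half = 265.
x-coordinate, sorted with cumulative weight:
  x=1 (Calder, w=225) cum 225
  x=5 (Brookfield, w=10) cum 235
  x=6 (Denby, w=120) cum 355  ← median
  x=9 (Ashton, w=175) cum 530
⇒ x* = 6
y-coordinate, sorted with cumulative weight:
  y=0 (Ashton, w=175) cum 175
  y=5 (Calder, w=225) cum 400  ← median
  y=12 (Denby, w=120) cum 520
  y=14 (Brookfield, w=10) cum 530
⇒ y* = 5

(6, 5)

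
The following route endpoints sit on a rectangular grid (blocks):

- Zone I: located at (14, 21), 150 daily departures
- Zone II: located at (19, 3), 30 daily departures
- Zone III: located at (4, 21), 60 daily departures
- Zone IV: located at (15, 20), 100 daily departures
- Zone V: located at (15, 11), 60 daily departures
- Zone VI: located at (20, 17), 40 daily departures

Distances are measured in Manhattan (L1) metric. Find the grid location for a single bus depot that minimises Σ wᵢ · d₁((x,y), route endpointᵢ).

(15, 20)

Manhattan distance separates: Σwᵢ(|x−xᵢ|+|y−yᵢ|) = Σwᵢ|x−xᵢ| + Σwᵢ|y−yᵢ|, so x and y are optimised independently as 1-D weighted medians.
Total weight W = 440; half = 220.
x-coordinate, sorted with cumulative weight:
  x=4 (Zone III, w=60) cum 60
  x=14 (Zone I, w=150) cum 210
  x=15 (Zone IV, w=100) cum 310  ← median
  x=15 (Zone V, w=60) cum 370
  x=19 (Zone II, w=30) cum 400
  x=20 (Zone VI, w=40) cum 440
⇒ x* = 15
y-coordinate, sorted with cumulative weight:
  y=3 (Zone II, w=30) cum 30
  y=11 (Zone V, w=60) cum 90
  y=17 (Zone VI, w=40) cum 130
  y=20 (Zone IV, w=100) cum 230  ← median
  y=21 (Zone I, w=150) cum 380
  y=21 (Zone III, w=60) cum 440
⇒ y* = 20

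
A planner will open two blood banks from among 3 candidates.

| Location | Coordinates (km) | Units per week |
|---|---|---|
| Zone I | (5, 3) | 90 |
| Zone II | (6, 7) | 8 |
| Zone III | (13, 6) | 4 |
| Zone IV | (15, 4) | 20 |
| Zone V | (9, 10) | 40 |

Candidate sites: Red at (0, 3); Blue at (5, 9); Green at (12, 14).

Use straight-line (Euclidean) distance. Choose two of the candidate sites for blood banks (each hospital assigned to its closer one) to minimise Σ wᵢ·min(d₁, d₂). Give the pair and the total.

{Red, Blue}, total 890.6

Evaluate every pair (each demand assigned to the nearer of the two):
  {Red, Blue}: total = 890.6
  {Red, Green}: total = 948.7
  {Blue, Green}: total = 963.9
Best pair: {Red, Blue} with total 890.6.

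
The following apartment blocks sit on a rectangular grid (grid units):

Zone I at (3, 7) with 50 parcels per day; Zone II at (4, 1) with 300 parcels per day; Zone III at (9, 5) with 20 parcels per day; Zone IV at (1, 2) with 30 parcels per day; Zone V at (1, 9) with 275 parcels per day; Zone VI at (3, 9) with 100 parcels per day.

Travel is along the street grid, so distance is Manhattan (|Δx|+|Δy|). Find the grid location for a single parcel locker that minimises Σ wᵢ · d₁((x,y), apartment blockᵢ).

(3, 7)

Manhattan distance separates: Σwᵢ(|x−xᵢ|+|y−yᵢ|) = Σwᵢ|x−xᵢ| + Σwᵢ|y−yᵢ|, so x and y are optimised independently as 1-D weighted medians.
Total weight W = 775; half = 387.5.
x-coordinate, sorted with cumulative weight:
  x=1 (Zone IV, w=30) cum 30
  x=1 (Zone V, w=275) cum 305
  x=3 (Zone I, w=50) cum 355
  x=3 (Zone VI, w=100) cum 455  ← median
  x=4 (Zone II, w=300) cum 755
  x=9 (Zone III, w=20) cum 775
⇒ x* = 3
y-coordinate, sorted with cumulative weight:
  y=1 (Zone II, w=300) cum 300
  y=2 (Zone IV, w=30) cum 330
  y=5 (Zone III, w=20) cum 350
  y=7 (Zone I, w=50) cum 400  ← median
  y=9 (Zone V, w=275) cum 675
  y=9 (Zone VI, w=100) cum 775
⇒ y* = 7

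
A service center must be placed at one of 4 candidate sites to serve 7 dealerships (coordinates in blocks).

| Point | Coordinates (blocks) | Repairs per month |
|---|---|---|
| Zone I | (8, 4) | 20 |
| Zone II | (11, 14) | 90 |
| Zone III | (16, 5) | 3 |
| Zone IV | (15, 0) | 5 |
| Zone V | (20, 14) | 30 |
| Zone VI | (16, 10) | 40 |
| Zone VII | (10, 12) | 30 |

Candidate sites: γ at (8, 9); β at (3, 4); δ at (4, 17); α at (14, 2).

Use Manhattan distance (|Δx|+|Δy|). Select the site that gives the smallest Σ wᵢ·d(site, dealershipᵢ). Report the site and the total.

γ, total 1956 blocks

Total weighted distance at each candidate:
  γ (8, 9): total = 1956
  β (3, 4): total = 3862
  δ (4, 17): total = 3112
  α (14, 2): total = 2900
Minimum is at γ with total 1956 blocks.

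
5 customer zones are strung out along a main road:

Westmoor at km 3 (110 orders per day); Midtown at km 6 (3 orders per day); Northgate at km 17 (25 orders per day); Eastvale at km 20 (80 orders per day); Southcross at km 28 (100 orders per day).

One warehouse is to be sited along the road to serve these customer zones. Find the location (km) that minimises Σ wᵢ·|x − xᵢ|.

x = 20

For a sum of weighted absolute distances on a line, the optimum is the weighted median (not the mean). Total weight W = 318; half-weight = 159.
Sort by position and accumulate weight:
  km 3 (Westmoor, w=110) → cum 110
  km 6 (Midtown, w=3) → cum 113
  km 17 (Northgate, w=25) → cum 138
  km 20 (Eastvale, w=80) → cum 218  ≥ 159 → median here
  km 28 (Southcross, w=100) → cum 318
Optimal location: km 20.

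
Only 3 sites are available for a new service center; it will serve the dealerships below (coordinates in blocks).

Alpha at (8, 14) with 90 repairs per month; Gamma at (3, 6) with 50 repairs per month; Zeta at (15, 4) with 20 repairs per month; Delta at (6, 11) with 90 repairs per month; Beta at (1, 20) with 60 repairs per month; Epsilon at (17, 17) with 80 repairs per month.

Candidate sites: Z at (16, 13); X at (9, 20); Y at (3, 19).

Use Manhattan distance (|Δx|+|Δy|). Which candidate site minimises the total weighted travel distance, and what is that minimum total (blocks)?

Total weighted distance at each candidate:
  Z (16, 13): total = 4810
  X (9, 20): total = 4510
  Y (3, 19): total = 4540
Minimum is at X with total 4510 blocks.

X, total 4510 blocks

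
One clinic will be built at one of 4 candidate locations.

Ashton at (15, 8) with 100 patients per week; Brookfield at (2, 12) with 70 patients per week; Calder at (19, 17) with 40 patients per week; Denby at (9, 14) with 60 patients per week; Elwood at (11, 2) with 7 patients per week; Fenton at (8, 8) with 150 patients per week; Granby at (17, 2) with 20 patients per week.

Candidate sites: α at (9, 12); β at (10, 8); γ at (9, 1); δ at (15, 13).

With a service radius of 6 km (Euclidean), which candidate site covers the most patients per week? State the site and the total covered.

Coverage radius r = 6 km; a point is covered iff (Δx)²+(Δy)² ≤ 6² = 36.
  α (9, 12): covers {Denby, Fenton} → 210
  β (10, 8): covers {Ashton, Fenton} → 250
  γ (9, 1): covers {Elwood} → 7
  δ (15, 13): covers {Ashton, Calder} → 140
Maximum coverage at β: 250 patients per week.

β, covering 250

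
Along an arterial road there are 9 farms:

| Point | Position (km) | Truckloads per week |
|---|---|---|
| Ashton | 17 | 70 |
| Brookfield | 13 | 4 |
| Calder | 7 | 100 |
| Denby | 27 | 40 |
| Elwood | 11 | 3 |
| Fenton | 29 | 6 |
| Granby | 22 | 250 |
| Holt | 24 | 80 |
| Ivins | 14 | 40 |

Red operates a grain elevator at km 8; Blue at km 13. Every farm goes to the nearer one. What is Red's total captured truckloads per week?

The indifferent point is the midpoint (8+13)/2 = 10.5; farms left of it (closer to Red at 8) go to Red, those right go to Blue.
  Calder at 7 (w=100) → Red
  Elwood at 11 (w=3) → Blue
  Brookfield at 13 (w=4) → Blue
  Ivins at 14 (w=40) → Blue
  Ashton at 17 (w=70) → Blue
  Granby at 22 (w=250) → Blue
  Holt at 24 (w=80) → Blue
  Denby at 27 (w=40) → Blue
  Fenton at 29 (w=6) → Blue
Red captures 100; Blue captures 493.

100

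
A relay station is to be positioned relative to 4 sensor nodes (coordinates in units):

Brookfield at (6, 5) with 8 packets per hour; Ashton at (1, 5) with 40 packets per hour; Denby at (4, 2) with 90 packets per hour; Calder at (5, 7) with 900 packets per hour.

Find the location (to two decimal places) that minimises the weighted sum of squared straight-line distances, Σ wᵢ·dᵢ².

The minimiser of Σwᵢ‖p−pᵢ‖² is the weighted centroid p* = (Σwᵢpᵢ)/(Σwᵢ).
Σwᵢ = 1038.
Σwᵢxᵢ = 8·6 + 40·1 + 90·4 + 900·5 = 4948.
Σwᵢyᵢ = 8·5 + 40·5 + 90·2 + 900·7 = 6720.
x* = 4948/1038 = 4.77, y* = 6720/1038 = 6.47.

(4.77, 6.47)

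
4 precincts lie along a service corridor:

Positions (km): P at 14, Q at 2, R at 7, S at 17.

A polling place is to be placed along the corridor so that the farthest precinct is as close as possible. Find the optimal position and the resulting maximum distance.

location 9.5, max distance 7.5

The 1-center on a line is the midpoint of the two extreme points: leftmost at 2, rightmost at 17.
Optimal location = (2 + 17)/2 = 9.5; maximum distance = (17 − 2)/2 = 7.5.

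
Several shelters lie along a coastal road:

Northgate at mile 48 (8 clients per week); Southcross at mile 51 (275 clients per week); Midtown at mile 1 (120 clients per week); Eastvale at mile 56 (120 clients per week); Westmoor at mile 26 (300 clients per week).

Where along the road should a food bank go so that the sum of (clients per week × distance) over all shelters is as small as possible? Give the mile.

x = 26

For a sum of weighted absolute distances on a line, the optimum is the weighted median (not the mean). Total weight W = 823; half-weight = 411.5.
Sort by position and accumulate weight:
  mile 1 (Midtown, w=120) → cum 120
  mile 26 (Westmoor, w=300) → cum 420  ≥ 411.5 → median here
  mile 48 (Northgate, w=8) → cum 428
  mile 51 (Southcross, w=275) → cum 703
  mile 56 (Eastvale, w=120) → cum 823
Optimal location: mile 26.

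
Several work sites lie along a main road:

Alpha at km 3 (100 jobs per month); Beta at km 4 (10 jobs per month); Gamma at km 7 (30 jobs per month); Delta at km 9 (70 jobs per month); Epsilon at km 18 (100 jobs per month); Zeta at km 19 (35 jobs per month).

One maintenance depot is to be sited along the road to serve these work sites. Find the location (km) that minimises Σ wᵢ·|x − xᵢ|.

For a sum of weighted absolute distances on a line, the optimum is the weighted median (not the mean). Total weight W = 345; half-weight = 172.5.
Sort by position and accumulate weight:
  km 3 (Alpha, w=100) → cum 100
  km 4 (Beta, w=10) → cum 110
  km 7 (Gamma, w=30) → cum 140
  km 9 (Delta, w=70) → cum 210  ≥ 172.5 → median here
  km 18 (Epsilon, w=100) → cum 310
  km 19 (Zeta, w=35) → cum 345
Optimal location: km 9.

x = 9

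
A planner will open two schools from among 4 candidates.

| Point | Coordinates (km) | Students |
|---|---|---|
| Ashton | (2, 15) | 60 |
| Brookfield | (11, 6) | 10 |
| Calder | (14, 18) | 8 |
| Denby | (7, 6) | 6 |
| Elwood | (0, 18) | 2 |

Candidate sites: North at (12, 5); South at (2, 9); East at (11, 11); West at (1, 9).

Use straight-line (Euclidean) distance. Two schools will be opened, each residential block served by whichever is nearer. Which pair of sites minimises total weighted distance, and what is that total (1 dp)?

Evaluate every pair (each demand assigned to the nearer of the two):
  {South, East}: total = 524.4
  {North, South}: total = 528.4
  {East, West}: total = 532.4
  {North, West}: total = 533.0
  {South, West}: total = 628.0
  {North, East}: total = 722.7
Best pair: {South, East} with total 524.4.

{South, East}, total 524.4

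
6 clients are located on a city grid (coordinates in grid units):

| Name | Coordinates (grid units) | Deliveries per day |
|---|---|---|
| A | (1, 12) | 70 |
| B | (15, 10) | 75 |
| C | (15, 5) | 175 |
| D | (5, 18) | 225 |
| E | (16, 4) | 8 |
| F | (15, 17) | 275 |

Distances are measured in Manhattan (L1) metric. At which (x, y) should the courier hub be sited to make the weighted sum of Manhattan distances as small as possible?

Manhattan distance separates: Σwᵢ(|x−xᵢ|+|y−yᵢ|) = Σwᵢ|x−xᵢ| + Σwᵢ|y−yᵢ|, so x and y are optimised independently as 1-D weighted medians.
Total weight W = 828; half = 414.
x-coordinate, sorted with cumulative weight:
  x=1 (A, w=70) cum 70
  x=5 (D, w=225) cum 295
  x=15 (B, w=75) cum 370
  x=15 (C, w=175) cum 545  ← median
  x=15 (F, w=275) cum 820
  x=16 (E, w=8) cum 828
⇒ x* = 15
y-coordinate, sorted with cumulative weight:
  y=4 (E, w=8) cum 8
  y=5 (C, w=175) cum 183
  y=10 (B, w=75) cum 258
  y=12 (A, w=70) cum 328
  y=17 (F, w=275) cum 603  ← median
  y=18 (D, w=225) cum 828
⇒ y* = 17

(15, 17)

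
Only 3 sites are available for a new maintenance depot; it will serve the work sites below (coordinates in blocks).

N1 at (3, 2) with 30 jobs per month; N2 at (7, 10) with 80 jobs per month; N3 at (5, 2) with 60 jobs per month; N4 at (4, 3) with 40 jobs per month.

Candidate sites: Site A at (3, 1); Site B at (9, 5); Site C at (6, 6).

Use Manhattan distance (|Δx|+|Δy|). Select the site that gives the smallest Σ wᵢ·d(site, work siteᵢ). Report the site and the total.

Total weighted distance at each candidate:
  Site A (3, 1): total = 1370
  Site B (9, 5): total = 1530
  Site C (6, 6): total = 1110
Minimum is at Site C with total 1110 blocks.

Site C, total 1110 blocks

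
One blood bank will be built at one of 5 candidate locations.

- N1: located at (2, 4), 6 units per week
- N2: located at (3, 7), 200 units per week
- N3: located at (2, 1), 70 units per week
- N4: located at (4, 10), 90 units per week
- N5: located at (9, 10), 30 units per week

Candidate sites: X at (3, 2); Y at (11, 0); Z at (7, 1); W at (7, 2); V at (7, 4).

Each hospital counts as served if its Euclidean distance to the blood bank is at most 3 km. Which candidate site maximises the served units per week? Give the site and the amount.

X, covering 76

Coverage radius r = 3 km; a point is covered iff (Δx)²+(Δy)² ≤ 3² = 9.
  X (3, 2): covers {N1, N3} → 76
  Y (11, 0): covers {none} → 0
  Z (7, 1): covers {none} → 0
  W (7, 2): covers {none} → 0
  V (7, 4): covers {none} → 0
Maximum coverage at X: 76 units per week.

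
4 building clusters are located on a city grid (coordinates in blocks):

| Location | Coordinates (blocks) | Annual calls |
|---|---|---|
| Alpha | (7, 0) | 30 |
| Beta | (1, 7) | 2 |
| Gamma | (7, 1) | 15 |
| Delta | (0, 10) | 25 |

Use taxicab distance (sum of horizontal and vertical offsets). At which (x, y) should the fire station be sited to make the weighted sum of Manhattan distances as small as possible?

(7, 1)

Manhattan distance separates: Σwᵢ(|x−xᵢ|+|y−yᵢ|) = Σwᵢ|x−xᵢ| + Σwᵢ|y−yᵢ|, so x and y are optimised independently as 1-D weighted medians.
Total weight W = 72; half = 36.
x-coordinate, sorted with cumulative weight:
  x=0 (Delta, w=25) cum 25
  x=1 (Beta, w=2) cum 27
  x=7 (Alpha, w=30) cum 57  ← median
  x=7 (Gamma, w=15) cum 72
⇒ x* = 7
y-coordinate, sorted with cumulative weight:
  y=0 (Alpha, w=30) cum 30
  y=1 (Gamma, w=15) cum 45  ← median
  y=7 (Beta, w=2) cum 47
  y=10 (Delta, w=25) cum 72
⇒ y* = 1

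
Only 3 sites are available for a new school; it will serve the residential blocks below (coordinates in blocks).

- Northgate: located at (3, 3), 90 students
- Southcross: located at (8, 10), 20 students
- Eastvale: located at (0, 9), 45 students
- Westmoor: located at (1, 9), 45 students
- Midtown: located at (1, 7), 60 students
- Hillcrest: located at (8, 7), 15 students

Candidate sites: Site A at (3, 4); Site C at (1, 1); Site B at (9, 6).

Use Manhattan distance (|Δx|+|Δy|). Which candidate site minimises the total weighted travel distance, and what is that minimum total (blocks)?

Site A, total 1405 blocks

Total weighted distance at each candidate:
  Site A (3, 4): total = 1405
  Site C (1, 1): total = 2000
  Site B (9, 6): total = 2515
Minimum is at Site A with total 1405 blocks.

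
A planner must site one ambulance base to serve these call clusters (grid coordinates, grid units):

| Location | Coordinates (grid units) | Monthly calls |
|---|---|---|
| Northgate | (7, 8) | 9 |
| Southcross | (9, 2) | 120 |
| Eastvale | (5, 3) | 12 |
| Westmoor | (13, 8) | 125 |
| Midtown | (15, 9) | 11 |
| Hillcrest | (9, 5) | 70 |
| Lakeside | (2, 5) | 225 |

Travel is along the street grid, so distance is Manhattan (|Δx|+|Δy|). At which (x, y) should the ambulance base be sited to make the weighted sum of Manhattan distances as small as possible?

Manhattan distance separates: Σwᵢ(|x−xᵢ|+|y−yᵢ|) = Σwᵢ|x−xᵢ| + Σwᵢ|y−yᵢ|, so x and y are optimised independently as 1-D weighted medians.
Total weight W = 572; half = 286.
x-coordinate, sorted with cumulative weight:
  x=2 (Lakeside, w=225) cum 225
  x=5 (Eastvale, w=12) cum 237
  x=7 (Northgate, w=9) cum 246
  x=9 (Southcross, w=120) cum 366  ← median
  x=9 (Hillcrest, w=70) cum 436
  x=13 (Westmoor, w=125) cum 561
  x=15 (Midtown, w=11) cum 572
⇒ x* = 9
y-coordinate, sorted with cumulative weight:
  y=2 (Southcross, w=120) cum 120
  y=3 (Eastvale, w=12) cum 132
  y=5 (Hillcrest, w=70) cum 202
  y=5 (Lakeside, w=225) cum 427  ← median
  y=8 (Northgate, w=9) cum 436
  y=8 (Westmoor, w=125) cum 561
  y=9 (Midtown, w=11) cum 572
⇒ y* = 5

(9, 5)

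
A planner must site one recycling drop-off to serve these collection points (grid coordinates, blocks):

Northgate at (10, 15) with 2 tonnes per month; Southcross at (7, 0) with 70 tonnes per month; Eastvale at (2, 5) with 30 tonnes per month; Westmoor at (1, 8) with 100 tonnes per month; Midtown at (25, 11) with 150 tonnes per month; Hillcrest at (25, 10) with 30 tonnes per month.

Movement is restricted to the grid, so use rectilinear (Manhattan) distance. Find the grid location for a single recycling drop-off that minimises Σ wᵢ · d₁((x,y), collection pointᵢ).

Manhattan distance separates: Σwᵢ(|x−xᵢ|+|y−yᵢ|) = Σwᵢ|x−xᵢ| + Σwᵢ|y−yᵢ|, so x and y are optimised independently as 1-D weighted medians.
Total weight W = 382; half = 191.
x-coordinate, sorted with cumulative weight:
  x=1 (Westmoor, w=100) cum 100
  x=2 (Eastvale, w=30) cum 130
  x=7 (Southcross, w=70) cum 200  ← median
  x=10 (Northgate, w=2) cum 202
  x=25 (Midtown, w=150) cum 352
  x=25 (Hillcrest, w=30) cum 382
⇒ x* = 7
y-coordinate, sorted with cumulative weight:
  y=0 (Southcross, w=70) cum 70
  y=5 (Eastvale, w=30) cum 100
  y=8 (Westmoor, w=100) cum 200  ← median
  y=10 (Hillcrest, w=30) cum 230
  y=11 (Midtown, w=150) cum 380
  y=15 (Northgate, w=2) cum 382
⇒ y* = 8

(7, 8)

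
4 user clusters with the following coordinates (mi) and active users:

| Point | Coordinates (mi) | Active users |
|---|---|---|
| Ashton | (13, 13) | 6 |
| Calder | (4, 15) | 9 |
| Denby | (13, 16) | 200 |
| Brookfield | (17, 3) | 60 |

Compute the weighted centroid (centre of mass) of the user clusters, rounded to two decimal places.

(13.58, 13.07)

The minimiser of Σwᵢ‖p−pᵢ‖² is the weighted centroid p* = (Σwᵢpᵢ)/(Σwᵢ).
Σwᵢ = 275.
Σwᵢxᵢ = 6·13 + 9·4 + 200·13 + 60·17 = 3734.
Σwᵢyᵢ = 6·13 + 9·15 + 200·16 + 60·3 = 3593.
x* = 3734/275 = 13.58, y* = 3593/275 = 13.07.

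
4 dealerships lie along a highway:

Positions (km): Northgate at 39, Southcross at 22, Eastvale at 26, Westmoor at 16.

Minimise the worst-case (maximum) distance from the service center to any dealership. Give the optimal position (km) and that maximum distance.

The 1-center on a line is the midpoint of the two extreme points: leftmost at 16, rightmost at 39.
Optimal location = (16 + 39)/2 = 27.5; maximum distance = (39 − 16)/2 = 11.5.

location 27.5, max distance 11.5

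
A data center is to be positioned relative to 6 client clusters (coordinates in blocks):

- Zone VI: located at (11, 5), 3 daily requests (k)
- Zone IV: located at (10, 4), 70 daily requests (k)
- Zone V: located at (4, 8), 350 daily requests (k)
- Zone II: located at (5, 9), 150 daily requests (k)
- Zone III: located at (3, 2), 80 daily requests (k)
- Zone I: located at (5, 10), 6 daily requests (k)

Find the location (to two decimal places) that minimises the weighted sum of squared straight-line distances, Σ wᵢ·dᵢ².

(4.78, 7.08)

The minimiser of Σwᵢ‖p−pᵢ‖² is the weighted centroid p* = (Σwᵢpᵢ)/(Σwᵢ).
Σwᵢ = 659.
Σwᵢxᵢ = 3·11 + 70·10 + 350·4 + 150·5 + 80·3 + 6·5 = 3153.
Σwᵢyᵢ = 3·5 + 70·4 + 350·8 + 150·9 + 80·2 + 6·10 = 4665.
x* = 3153/659 = 4.78, y* = 4665/659 = 7.08.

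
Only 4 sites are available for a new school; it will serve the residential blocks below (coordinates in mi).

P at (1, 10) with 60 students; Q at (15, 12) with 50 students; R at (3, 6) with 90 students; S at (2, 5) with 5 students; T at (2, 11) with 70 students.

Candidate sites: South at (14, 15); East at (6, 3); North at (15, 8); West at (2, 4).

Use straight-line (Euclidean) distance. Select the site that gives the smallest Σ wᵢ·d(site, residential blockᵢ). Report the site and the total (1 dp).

West, total 1824.4 mi

Total weighted distance at each candidate:
  South (14, 15): total = 3236.5
  East (6, 3): total = 2182.8
  North (15, 8): total = 3144.1
  West (2, 4): total = 1824.4
Minimum is at West with total 1824.4 mi.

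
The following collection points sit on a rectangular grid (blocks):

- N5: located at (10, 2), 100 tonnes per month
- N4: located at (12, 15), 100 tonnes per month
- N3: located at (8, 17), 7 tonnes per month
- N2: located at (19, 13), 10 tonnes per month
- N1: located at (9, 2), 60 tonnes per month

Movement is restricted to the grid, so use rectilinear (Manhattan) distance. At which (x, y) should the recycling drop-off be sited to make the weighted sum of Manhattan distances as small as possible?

(10, 2)

Manhattan distance separates: Σwᵢ(|x−xᵢ|+|y−yᵢ|) = Σwᵢ|x−xᵢ| + Σwᵢ|y−yᵢ|, so x and y are optimised independently as 1-D weighted medians.
Total weight W = 277; half = 138.5.
x-coordinate, sorted with cumulative weight:
  x=8 (N3, w=7) cum 7
  x=9 (N1, w=60) cum 67
  x=10 (N5, w=100) cum 167  ← median
  x=12 (N4, w=100) cum 267
  x=19 (N2, w=10) cum 277
⇒ x* = 10
y-coordinate, sorted with cumulative weight:
  y=2 (N5, w=100) cum 100
  y=2 (N1, w=60) cum 160  ← median
  y=13 (N2, w=10) cum 170
  y=15 (N4, w=100) cum 270
  y=17 (N3, w=7) cum 277
⇒ y* = 2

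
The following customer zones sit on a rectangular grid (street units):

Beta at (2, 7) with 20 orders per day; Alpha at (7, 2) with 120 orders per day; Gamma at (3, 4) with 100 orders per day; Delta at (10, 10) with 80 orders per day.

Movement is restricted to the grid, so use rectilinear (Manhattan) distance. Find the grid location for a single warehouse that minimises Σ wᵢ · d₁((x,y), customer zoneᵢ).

Manhattan distance separates: Σwᵢ(|x−xᵢ|+|y−yᵢ|) = Σwᵢ|x−xᵢ| + Σwᵢ|y−yᵢ|, so x and y are optimised independently as 1-D weighted medians.
Total weight W = 320; half = 160.
x-coordinate, sorted with cumulative weight:
  x=2 (Beta, w=20) cum 20
  x=3 (Gamma, w=100) cum 120
  x=7 (Alpha, w=120) cum 240  ← median
  x=10 (Delta, w=80) cum 320
⇒ x* = 7
y-coordinate, sorted with cumulative weight:
  y=2 (Alpha, w=120) cum 120
  y=4 (Gamma, w=100) cum 220  ← median
  y=7 (Beta, w=20) cum 240
  y=10 (Delta, w=80) cum 320
⇒ y* = 4

(7, 4)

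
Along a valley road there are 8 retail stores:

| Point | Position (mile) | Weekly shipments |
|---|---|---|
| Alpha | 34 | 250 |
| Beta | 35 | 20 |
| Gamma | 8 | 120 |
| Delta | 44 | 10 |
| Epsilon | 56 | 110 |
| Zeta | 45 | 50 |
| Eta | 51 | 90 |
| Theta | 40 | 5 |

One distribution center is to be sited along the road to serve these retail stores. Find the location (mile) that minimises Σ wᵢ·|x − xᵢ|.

x = 34

For a sum of weighted absolute distances on a line, the optimum is the weighted median (not the mean). Total weight W = 655; half-weight = 327.5.
Sort by position and accumulate weight:
  mile 8 (Gamma, w=120) → cum 120
  mile 34 (Alpha, w=250) → cum 370  ≥ 327.5 → median here
  mile 35 (Beta, w=20) → cum 390
  mile 40 (Theta, w=5) → cum 395
  mile 44 (Delta, w=10) → cum 405
  mile 45 (Zeta, w=50) → cum 455
  mile 51 (Eta, w=90) → cum 545
  mile 56 (Epsilon, w=110) → cum 655
Optimal location: mile 34.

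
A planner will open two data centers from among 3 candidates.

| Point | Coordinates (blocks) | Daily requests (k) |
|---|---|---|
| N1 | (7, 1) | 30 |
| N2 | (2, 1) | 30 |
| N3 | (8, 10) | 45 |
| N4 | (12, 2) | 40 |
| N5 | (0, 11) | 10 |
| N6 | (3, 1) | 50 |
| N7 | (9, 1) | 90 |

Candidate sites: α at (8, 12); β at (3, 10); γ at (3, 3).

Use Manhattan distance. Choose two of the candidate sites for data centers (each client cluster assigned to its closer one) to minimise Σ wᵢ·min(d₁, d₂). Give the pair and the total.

Evaluate every pair (each demand assigned to the nearer of the two):
  {α, γ}: total = 1670
  {β, γ}: total = 1755
  {α, β}: total = 2880
Best pair: {α, γ} with total 1670.

{α, γ}, total 1670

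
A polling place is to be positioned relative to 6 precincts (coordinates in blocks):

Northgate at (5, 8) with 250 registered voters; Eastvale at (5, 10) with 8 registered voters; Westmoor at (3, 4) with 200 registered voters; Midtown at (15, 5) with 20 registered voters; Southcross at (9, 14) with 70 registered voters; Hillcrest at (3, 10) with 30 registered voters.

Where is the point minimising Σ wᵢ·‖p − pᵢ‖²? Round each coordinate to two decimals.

(5.03, 7.37)

The minimiser of Σwᵢ‖p−pᵢ‖² is the weighted centroid p* = (Σwᵢpᵢ)/(Σwᵢ).
Σwᵢ = 578.
Σwᵢxᵢ = 250·5 + 8·5 + 200·3 + 20·15 + 70·9 + 30·3 = 2910.
Σwᵢyᵢ = 250·8 + 8·10 + 200·4 + 20·5 + 70·14 + 30·10 = 4260.
x* = 2910/578 = 5.03, y* = 4260/578 = 7.37.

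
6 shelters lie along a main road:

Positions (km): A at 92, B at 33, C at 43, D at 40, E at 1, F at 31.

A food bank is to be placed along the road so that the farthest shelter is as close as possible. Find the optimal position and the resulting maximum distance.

location 46.5, max distance 45.5

The 1-center on a line is the midpoint of the two extreme points: leftmost at 1, rightmost at 92.
Optimal location = (1 + 92)/2 = 46.5; maximum distance = (92 − 1)/2 = 45.5.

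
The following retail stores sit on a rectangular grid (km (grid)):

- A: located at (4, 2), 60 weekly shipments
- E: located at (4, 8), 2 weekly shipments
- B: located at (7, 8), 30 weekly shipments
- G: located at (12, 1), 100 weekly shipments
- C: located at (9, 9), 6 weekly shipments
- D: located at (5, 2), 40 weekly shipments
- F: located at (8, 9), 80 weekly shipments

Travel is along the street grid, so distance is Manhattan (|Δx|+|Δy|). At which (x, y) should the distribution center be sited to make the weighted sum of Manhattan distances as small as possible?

(8, 2)

Manhattan distance separates: Σwᵢ(|x−xᵢ|+|y−yᵢ|) = Σwᵢ|x−xᵢ| + Σwᵢ|y−yᵢ|, so x and y are optimised independently as 1-D weighted medians.
Total weight W = 318; half = 159.
x-coordinate, sorted with cumulative weight:
  x=4 (A, w=60) cum 60
  x=4 (E, w=2) cum 62
  x=5 (D, w=40) cum 102
  x=7 (B, w=30) cum 132
  x=8 (F, w=80) cum 212  ← median
  x=9 (C, w=6) cum 218
  x=12 (G, w=100) cum 318
⇒ x* = 8
y-coordinate, sorted with cumulative weight:
  y=1 (G, w=100) cum 100
  y=2 (A, w=60) cum 160  ← median
  y=2 (D, w=40) cum 200
  y=8 (E, w=2) cum 202
  y=8 (B, w=30) cum 232
  y=9 (C, w=6) cum 238
  y=9 (F, w=80) cum 318
⇒ y* = 2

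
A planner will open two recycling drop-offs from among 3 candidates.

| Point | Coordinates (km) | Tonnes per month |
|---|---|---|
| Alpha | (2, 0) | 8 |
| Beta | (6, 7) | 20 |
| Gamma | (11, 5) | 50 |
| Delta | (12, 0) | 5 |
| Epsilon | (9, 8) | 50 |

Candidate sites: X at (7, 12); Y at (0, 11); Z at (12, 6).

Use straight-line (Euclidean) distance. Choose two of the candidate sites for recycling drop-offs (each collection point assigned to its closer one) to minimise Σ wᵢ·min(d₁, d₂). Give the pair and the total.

{X, Z}, total 476.3

Evaluate every pair (each demand assigned to the nearer of the two):
  {X, Z}: total = 476.3
  {Y, Z}: total = 492.1
  {X, Y}: total = 883.1
Best pair: {X, Z} with total 476.3.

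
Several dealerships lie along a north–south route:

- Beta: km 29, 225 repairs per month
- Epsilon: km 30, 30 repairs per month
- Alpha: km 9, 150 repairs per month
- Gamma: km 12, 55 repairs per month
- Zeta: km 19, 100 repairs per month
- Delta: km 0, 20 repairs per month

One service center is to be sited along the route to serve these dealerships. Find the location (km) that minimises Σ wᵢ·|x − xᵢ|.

For a sum of weighted absolute distances on a line, the optimum is the weighted median (not the mean). Total weight W = 580; half-weight = 290.
Sort by position and accumulate weight:
  km 0 (Delta, w=20) → cum 20
  km 9 (Alpha, w=150) → cum 170
  km 12 (Gamma, w=55) → cum 225
  km 19 (Zeta, w=100) → cum 325  ≥ 290 → median here
  km 29 (Beta, w=225) → cum 550
  km 30 (Epsilon, w=30) → cum 580
Optimal location: km 19.

x = 19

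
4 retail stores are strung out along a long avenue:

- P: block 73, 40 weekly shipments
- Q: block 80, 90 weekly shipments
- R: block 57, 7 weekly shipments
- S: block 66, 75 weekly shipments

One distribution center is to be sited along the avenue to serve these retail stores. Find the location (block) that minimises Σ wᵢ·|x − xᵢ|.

x = 73

For a sum of weighted absolute distances on a line, the optimum is the weighted median (not the mean). Total weight W = 212; half-weight = 106.
Sort by position and accumulate weight:
  block 57 (R, w=7) → cum 7
  block 66 (S, w=75) → cum 82
  block 73 (P, w=40) → cum 122  ≥ 106 → median here
  block 80 (Q, w=90) → cum 212
Optimal location: block 73.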